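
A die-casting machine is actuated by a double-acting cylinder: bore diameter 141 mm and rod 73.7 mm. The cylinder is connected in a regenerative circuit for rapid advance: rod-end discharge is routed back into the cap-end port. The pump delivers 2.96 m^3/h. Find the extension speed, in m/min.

v ≈ 11.6 m/min

In regeneration the rod-end outflow joins the pump flow into the cap end, so the net volume the pump must supply per unit advance equals the rod cross-section area.
Rod cross-section A_rod = π/4 × (73.7 mm)² = 4266 mm^2
v = Q_pump / A_rod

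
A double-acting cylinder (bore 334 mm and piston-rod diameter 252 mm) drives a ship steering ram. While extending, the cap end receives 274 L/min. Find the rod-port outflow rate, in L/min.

Cap-side area A_cap = π/4 × (334 mm)² = 87620 mm^2
Rod-side annular area A_ann = π/4 × (334² − 252²) = 37740 mm^2
Piston speed v = Q_in/A_cap; rod-end outflow Q_out = v × A_ann = Q_in × A_ann/A_cap.

Q_out ≈ 118 L/min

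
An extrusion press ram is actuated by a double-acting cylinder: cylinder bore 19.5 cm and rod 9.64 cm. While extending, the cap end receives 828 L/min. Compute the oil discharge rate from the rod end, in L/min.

Q_out ≈ 626 L/min

Cap-side area A_cap = π/4 × (19.5 cm)² = 298.6 cm^2
Rod-side annular area A_ann = π/4 × (19.5² − 9.64²) = 225.7 cm^2
Piston speed v = Q_in/A_cap; rod-end outflow Q_out = v × A_ann = Q_in × A_ann/A_cap.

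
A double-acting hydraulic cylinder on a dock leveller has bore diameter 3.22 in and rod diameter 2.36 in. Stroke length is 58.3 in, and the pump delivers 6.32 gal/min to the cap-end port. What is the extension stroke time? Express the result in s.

t ≈ 19.5 s

Cap-side area A_cap = π/4 × (3.22 in)² = 8.143 in^2
Swept volume V = A × L; t = V / Q = A·L / Q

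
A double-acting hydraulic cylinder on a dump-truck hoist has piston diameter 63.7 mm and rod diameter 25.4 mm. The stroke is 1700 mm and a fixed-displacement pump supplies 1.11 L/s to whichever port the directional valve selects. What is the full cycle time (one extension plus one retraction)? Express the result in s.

t ≈ 8.99 s

Cap-side area A_cap = π/4 × (63.7 mm)² = 3187 mm^2
Rod-side annular area A_ann = π/4 × (63.7² − 25.4²) = 2680 mm^2
t_ext = A_cap·L/Q = 4.881 s
t_ret = A_ann·L/Q = 4.105 s
t_cycle = t_ext + t_ret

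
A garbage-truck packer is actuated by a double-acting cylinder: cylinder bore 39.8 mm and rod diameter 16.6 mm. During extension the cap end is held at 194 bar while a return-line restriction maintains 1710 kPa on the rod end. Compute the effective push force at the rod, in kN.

Cap-side area A_cap = π/4 × (39.8 mm)² = 1244 mm^2
Rod-side annular area A_ann = π/4 × (39.8² − 16.6²) = 1028 mm^2
Net thrust = P_cap·A_cap − P_rod·A_ann = 24.14 kN − 1.757 kN

F ≈ 22.4 kN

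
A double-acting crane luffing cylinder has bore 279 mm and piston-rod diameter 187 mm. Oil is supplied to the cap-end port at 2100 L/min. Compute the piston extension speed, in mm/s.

Cap-side area A_cap = π/4 × (279 mm)² = 61140 mm^2
v = Q / A

v ≈ 572 mm/s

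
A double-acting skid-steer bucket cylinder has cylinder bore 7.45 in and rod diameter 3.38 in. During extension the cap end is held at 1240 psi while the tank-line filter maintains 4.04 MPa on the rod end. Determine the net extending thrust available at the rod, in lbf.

F ≈ 33800 lbf

Cap-side area A_cap = π/4 × (7.45 in)² = 43.59 in^2
Rod-side annular area A_ann = π/4 × (7.45² − 3.38²) = 34.62 in^2
Net thrust = P_cap·A_cap − P_rod·A_ann = 54050 lbf − 20290 lbf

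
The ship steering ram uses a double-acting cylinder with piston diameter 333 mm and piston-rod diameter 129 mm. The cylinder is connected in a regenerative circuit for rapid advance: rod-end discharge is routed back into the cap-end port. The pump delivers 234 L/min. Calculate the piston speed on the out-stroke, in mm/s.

v ≈ 298 mm/s

In regeneration the rod-end outflow joins the pump flow into the cap end, so the net volume the pump must supply per unit advance equals the rod cross-section area.
Rod cross-section A_rod = π/4 × (129 mm)² = 13070 mm^2
v = Q_pump / A_rod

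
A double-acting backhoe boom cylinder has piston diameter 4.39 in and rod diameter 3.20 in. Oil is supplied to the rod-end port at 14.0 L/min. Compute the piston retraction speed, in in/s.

Rod-side annular area A_ann = π/4 × (4.39² − 3.20²) = 7.094 in^2
Flow into the rod-end port fills the annular volume.
v = Q / A

v ≈ 2.01 in/s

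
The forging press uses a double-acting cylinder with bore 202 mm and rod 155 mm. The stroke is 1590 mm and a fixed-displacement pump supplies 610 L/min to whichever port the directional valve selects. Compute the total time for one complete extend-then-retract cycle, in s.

t ≈ 7.07 s

Cap-side area A_cap = π/4 × (202 mm)² = 32050 mm^2
Rod-side annular area A_ann = π/4 × (202² − 155²) = 13180 mm^2
t_ext = A_cap·L/Q = 5.012 s
t_ret = A_ann·L/Q = 2.061 s
t_cycle = t_ext + t_ret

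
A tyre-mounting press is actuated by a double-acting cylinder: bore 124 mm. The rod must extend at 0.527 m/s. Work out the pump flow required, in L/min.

Cap-side area A_cap = π/4 × (124 mm)² = 12080 mm^2
Q = A × v

Q ≈ 382 L/min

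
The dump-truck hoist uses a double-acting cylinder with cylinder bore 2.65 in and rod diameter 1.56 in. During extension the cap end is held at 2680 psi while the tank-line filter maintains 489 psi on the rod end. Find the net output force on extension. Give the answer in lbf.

F ≈ 13000 lbf

Cap-side area A_cap = π/4 × (2.65 in)² = 5.515 in^2
Rod-side annular area A_ann = π/4 × (2.65² − 1.56²) = 3.604 in^2
Net thrust = P_cap·A_cap − P_rod·A_ann = 14780 lbf − 1762 lbf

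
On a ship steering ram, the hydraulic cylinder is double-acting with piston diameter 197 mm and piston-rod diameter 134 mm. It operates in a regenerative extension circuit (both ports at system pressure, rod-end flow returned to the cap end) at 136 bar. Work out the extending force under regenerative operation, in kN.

With equal pressure on both faces, forces on the annular region cancel; the net push is pressure × rod cross-section.
Rod cross-section A_rod = π/4 × (134 mm)² = 14100 mm^2
F = P × A_rod

F ≈ 192 kN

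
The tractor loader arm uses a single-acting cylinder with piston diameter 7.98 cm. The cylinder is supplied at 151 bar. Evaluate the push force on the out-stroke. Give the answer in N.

F ≈ 75500 N

Cap-side area A_cap = π/4 × (7.98 cm)² = 50.01 cm^2
F = P × A_cap = 151 bar × A_cap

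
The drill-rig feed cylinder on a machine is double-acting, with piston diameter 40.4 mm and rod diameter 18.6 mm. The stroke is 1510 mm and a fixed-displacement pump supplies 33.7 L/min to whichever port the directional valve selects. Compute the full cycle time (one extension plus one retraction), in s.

t ≈ 6.16 s

Cap-side area A_cap = π/4 × (40.4 mm)² = 1282 mm^2
Rod-side annular area A_ann = π/4 × (40.4² − 18.6²) = 1010 mm^2
t_ext = A_cap·L/Q = 3.446 s
t_ret = A_ann·L/Q = 2.716 s
t_cycle = t_ext + t_ret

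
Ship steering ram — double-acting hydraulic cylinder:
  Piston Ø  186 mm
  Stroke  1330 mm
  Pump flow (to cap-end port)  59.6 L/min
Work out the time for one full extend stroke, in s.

t ≈ 36.4 s

Cap-side area A_cap = π/4 × (186 mm)² = 27170 mm^2
Swept volume V = A × L; t = V / Q = A·L / Q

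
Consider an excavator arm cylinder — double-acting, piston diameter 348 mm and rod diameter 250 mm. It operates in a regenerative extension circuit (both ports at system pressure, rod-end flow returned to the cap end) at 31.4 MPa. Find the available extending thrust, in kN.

With equal pressure on both faces, forces on the annular region cancel; the net push is pressure × rod cross-section.
Rod cross-section A_rod = π/4 × (250 mm)² = 49090 mm^2
F = P × A_rod

F ≈ 1540 kN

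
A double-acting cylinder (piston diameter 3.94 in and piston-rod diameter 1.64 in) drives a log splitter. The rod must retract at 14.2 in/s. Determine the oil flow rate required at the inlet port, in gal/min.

Rod-side annular area A_ann = π/4 × (3.94² − 1.64²) = 10.08 in^2
Q = A × v

Q ≈ 37.2 gal/min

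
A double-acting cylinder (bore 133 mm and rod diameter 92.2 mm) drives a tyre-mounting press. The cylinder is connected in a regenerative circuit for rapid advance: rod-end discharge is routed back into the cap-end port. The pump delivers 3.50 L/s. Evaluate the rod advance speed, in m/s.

v ≈ 0.524 m/s

In regeneration the rod-end outflow joins the pump flow into the cap end, so the net volume the pump must supply per unit advance equals the rod cross-section area.
Rod cross-section A_rod = π/4 × (92.2 mm)² = 6677 mm^2
v = Q_pump / A_rod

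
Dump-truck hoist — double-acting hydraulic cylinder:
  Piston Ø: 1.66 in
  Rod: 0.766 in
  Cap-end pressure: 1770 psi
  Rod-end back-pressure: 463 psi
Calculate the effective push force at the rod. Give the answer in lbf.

F ≈ 3040 lbf

Cap-side area A_cap = π/4 × (1.66 in)² = 2.164 in^2
Rod-side annular area A_ann = π/4 × (1.66² − 0.766²) = 1.703 in^2
Net thrust = P_cap·A_cap − P_rod·A_ann = 3831 lbf − 788.7 lbf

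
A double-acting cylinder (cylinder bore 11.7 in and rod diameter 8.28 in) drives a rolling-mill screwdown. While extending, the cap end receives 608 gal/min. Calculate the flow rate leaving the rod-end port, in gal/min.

Cap-side area A_cap = π/4 × (11.7 in)² = 107.5 in^2
Rod-side annular area A_ann = π/4 × (11.7² − 8.28²) = 53.67 in^2
Piston speed v = Q_in/A_cap; rod-end outflow Q_out = v × A_ann = Q_in × A_ann/A_cap.

Q_out ≈ 303 gal/min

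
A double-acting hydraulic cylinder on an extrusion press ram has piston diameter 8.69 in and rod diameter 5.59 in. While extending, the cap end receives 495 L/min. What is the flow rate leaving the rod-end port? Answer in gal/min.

Cap-side area A_cap = π/4 × (8.69 in)² = 59.31 in^2
Rod-side annular area A_ann = π/4 × (8.69² − 5.59²) = 34.77 in^2
Piston speed v = Q_in/A_cap; rod-end outflow Q_out = v × A_ann = Q_in × A_ann/A_cap.

Q_out ≈ 76.7 gal/min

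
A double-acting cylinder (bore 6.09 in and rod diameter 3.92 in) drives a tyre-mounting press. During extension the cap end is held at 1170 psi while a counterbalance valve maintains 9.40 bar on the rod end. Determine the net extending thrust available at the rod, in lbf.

F ≈ 31800 lbf

Cap-side area A_cap = π/4 × (6.09 in)² = 29.13 in^2
Rod-side annular area A_ann = π/4 × (6.09² − 3.92²) = 17.06 in^2
Net thrust = P_cap·A_cap − P_rod·A_ann = 34080 lbf − 2326 lbf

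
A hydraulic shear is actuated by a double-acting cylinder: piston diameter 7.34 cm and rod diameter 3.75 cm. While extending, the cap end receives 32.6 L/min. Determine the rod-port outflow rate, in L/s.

Cap-side area A_cap = π/4 × (7.34 cm)² = 42.31 cm^2
Rod-side annular area A_ann = π/4 × (7.34² − 3.75²) = 31.27 cm^2
Piston speed v = Q_in/A_cap; rod-end outflow Q_out = v × A_ann = Q_in × A_ann/A_cap.

Q_out ≈ 0.402 L/s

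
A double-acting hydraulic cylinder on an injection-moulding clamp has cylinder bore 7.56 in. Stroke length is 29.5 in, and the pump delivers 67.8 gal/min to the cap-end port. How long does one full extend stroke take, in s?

Cap-side area A_cap = π/4 × (7.56 in)² = 44.89 in^2
Swept volume V = A × L; t = V / Q = A·L / Q

t ≈ 5.07 s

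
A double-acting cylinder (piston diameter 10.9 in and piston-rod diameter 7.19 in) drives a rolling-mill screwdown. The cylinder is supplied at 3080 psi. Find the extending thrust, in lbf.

Cap-side area A_cap = π/4 × (10.9 in)² = 93.31 in^2
F = P × A_cap = 3080 psi × A_cap

F ≈ 2.87e5 lbf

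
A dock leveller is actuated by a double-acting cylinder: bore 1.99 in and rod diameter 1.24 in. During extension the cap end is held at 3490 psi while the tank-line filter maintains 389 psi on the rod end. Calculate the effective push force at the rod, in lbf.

F ≈ 10100 lbf

Cap-side area A_cap = π/4 × (1.99 in)² = 3.110 in^2
Rod-side annular area A_ann = π/4 × (1.99² − 1.24²) = 1.903 in^2
Net thrust = P_cap·A_cap − P_rod·A_ann = 10850 lbf − 740.1 lbf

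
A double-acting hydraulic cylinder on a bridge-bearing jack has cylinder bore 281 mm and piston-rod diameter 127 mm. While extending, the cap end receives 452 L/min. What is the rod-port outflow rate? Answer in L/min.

Q_out ≈ 360 L/min

Cap-side area A_cap = π/4 × (281 mm)² = 62020 mm^2
Rod-side annular area A_ann = π/4 × (281² − 127²) = 49350 mm^2
Piston speed v = Q_in/A_cap; rod-end outflow Q_out = v × A_ann = Q_in × A_ann/A_cap.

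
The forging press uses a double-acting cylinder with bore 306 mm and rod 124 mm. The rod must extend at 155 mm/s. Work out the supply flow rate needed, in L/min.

Cap-side area A_cap = π/4 × (306 mm)² = 73540 mm^2
Q = A × v

Q ≈ 684 L/min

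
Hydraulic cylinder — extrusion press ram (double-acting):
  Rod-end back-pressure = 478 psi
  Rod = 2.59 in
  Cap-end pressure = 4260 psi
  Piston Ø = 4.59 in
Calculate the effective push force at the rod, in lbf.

Cap-side area A_cap = π/4 × (4.59 in)² = 16.55 in^2
Rod-side annular area A_ann = π/4 × (4.59² − 2.59²) = 11.28 in^2
Net thrust = P_cap·A_cap − P_rod·A_ann = 70490 lbf − 5391 lbf

F ≈ 65100 lbf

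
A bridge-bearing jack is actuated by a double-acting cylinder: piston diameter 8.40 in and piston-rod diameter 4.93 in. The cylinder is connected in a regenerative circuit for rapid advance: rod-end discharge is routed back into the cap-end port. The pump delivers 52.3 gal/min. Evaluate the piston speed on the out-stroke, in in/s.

v ≈ 10.5 in/s

In regeneration the rod-end outflow joins the pump flow into the cap end, so the net volume the pump must supply per unit advance equals the rod cross-section area.
Rod cross-section A_rod = π/4 × (4.93 in)² = 19.09 in^2
v = Q_pump / A_rod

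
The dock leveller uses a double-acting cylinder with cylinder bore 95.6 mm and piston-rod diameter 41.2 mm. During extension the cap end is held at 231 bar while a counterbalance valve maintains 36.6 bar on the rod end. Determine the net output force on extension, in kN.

Cap-side area A_cap = π/4 × (95.6 mm)² = 7178 mm^2
Rod-side annular area A_ann = π/4 × (95.6² − 41.2²) = 5845 mm^2
Net thrust = P_cap·A_cap − P_rod·A_ann = 165.8 kN − 21.39 kN

F ≈ 144 kN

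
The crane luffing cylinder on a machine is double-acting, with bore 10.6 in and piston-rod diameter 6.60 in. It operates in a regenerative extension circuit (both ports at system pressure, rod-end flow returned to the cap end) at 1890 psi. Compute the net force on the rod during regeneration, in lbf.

With equal pressure on both faces, forces on the annular region cancel; the net push is pressure × rod cross-section.
Rod cross-section A_rod = π/4 × (6.60 in)² = 34.21 in^2
F = P × A_rod

F ≈ 64700 lbf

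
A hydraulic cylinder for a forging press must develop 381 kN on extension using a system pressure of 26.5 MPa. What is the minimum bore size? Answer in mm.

Extension force acts on the full piston face: F = P × (π/4)D².
D = √(4F / (πP)) = √(4 × 381 kN / (π × 26.5 MPa))

D ≈ 135 mm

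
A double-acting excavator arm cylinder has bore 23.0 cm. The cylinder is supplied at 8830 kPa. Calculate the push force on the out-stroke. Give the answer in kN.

Cap-side area A_cap = π/4 × (23.0 cm)² = 415.5 cm^2
F = P × A_cap = 8830 kPa × A_cap

F ≈ 367 kN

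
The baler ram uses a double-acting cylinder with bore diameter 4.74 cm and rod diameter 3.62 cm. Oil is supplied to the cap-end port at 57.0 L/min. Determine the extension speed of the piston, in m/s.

v ≈ 0.538 m/s

Cap-side area A_cap = π/4 × (4.74 cm)² = 17.65 cm^2
v = Q / A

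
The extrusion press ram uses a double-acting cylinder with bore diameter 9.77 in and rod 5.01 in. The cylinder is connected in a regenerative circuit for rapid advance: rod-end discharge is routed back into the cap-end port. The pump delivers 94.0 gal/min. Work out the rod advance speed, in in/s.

In regeneration the rod-end outflow joins the pump flow into the cap end, so the net volume the pump must supply per unit advance equals the rod cross-section area.
Rod cross-section A_rod = π/4 × (5.01 in)² = 19.71 in^2
v = Q_pump / A_rod

v ≈ 18.4 in/s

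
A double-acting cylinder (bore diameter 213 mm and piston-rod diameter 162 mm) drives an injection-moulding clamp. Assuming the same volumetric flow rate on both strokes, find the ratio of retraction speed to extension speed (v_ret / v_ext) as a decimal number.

Cap-side area A_cap = π/4 × (213 mm)² = 35630 mm^2
Rod-side annular area A_ann = π/4 × (213² − 162²) = 15020 mm^2
For equal Q, v ∝ 1/A, so v_ret/v_ext = A_cap/A_ann.

v_ret/v_ext ≈ 2.37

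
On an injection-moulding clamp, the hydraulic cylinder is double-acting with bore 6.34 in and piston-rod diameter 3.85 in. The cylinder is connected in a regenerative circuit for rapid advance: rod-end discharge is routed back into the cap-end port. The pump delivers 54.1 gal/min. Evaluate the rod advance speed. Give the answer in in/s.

v ≈ 17.9 in/s

In regeneration the rod-end outflow joins the pump flow into the cap end, so the net volume the pump must supply per unit advance equals the rod cross-section area.
Rod cross-section A_rod = π/4 × (3.85 in)² = 11.64 in^2
v = Q_pump / A_rod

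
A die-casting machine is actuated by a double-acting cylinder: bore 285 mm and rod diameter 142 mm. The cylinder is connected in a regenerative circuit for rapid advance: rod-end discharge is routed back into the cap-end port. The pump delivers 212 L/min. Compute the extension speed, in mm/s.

v ≈ 223 mm/s

In regeneration the rod-end outflow joins the pump flow into the cap end, so the net volume the pump must supply per unit advance equals the rod cross-section area.
Rod cross-section A_rod = π/4 × (142 mm)² = 15840 mm^2
v = Q_pump / A_rod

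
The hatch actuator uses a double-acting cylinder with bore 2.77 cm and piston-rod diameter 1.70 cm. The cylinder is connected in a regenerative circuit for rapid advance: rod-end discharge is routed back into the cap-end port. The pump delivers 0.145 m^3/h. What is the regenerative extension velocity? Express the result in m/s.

v ≈ 0.177 m/s

In regeneration the rod-end outflow joins the pump flow into the cap end, so the net volume the pump must supply per unit advance equals the rod cross-section area.
Rod cross-section A_rod = π/4 × (1.70 cm)² = 2.270 cm^2
v = Q_pump / A_rod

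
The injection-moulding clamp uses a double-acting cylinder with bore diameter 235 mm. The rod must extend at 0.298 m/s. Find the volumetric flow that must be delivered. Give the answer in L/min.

Q ≈ 776 L/min

Cap-side area A_cap = π/4 × (235 mm)² = 43370 mm^2
Q = A × v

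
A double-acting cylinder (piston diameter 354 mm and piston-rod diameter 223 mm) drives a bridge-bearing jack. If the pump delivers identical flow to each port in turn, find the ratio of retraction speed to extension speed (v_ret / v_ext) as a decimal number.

Cap-side area A_cap = π/4 × (354 mm)² = 98420 mm^2
Rod-side annular area A_ann = π/4 × (354² − 223²) = 59370 mm^2
For equal Q, v ∝ 1/A, so v_ret/v_ext = A_cap/A_ann.

v_ret/v_ext ≈ 1.66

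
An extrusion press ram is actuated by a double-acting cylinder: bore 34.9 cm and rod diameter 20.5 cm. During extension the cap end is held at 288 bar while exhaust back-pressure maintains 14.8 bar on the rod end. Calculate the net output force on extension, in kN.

Cap-side area A_cap = π/4 × (34.9 cm)² = 956.6 cm^2
Rod-side annular area A_ann = π/4 × (34.9² − 20.5²) = 626.6 cm^2
Net thrust = P_cap·A_cap − P_rod·A_ann = 2755 kN − 92.73 kN

F ≈ 2660 kN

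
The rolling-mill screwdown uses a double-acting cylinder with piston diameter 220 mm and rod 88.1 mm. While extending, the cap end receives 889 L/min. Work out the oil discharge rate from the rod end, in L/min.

Cap-side area A_cap = π/4 × (220 mm)² = 38010 mm^2
Rod-side annular area A_ann = π/4 × (220² − 88.1²) = 31920 mm^2
Piston speed v = Q_in/A_cap; rod-end outflow Q_out = v × A_ann = Q_in × A_ann/A_cap.

Q_out ≈ 746 L/min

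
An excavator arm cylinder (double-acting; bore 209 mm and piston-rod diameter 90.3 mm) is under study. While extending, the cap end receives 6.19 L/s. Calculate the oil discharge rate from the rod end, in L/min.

Q_out ≈ 302 L/min

Cap-side area A_cap = π/4 × (209 mm)² = 34310 mm^2
Rod-side annular area A_ann = π/4 × (209² − 90.3²) = 27900 mm^2
Piston speed v = Q_in/A_cap; rod-end outflow Q_out = v × A_ann = Q_in × A_ann/A_cap.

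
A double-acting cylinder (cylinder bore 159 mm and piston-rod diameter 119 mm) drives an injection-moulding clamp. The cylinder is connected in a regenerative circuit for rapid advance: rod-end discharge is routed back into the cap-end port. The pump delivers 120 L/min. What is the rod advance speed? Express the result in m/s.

v ≈ 0.180 m/s

In regeneration the rod-end outflow joins the pump flow into the cap end, so the net volume the pump must supply per unit advance equals the rod cross-section area.
Rod cross-section A_rod = π/4 × (119 mm)² = 11120 mm^2
v = Q_pump / A_rod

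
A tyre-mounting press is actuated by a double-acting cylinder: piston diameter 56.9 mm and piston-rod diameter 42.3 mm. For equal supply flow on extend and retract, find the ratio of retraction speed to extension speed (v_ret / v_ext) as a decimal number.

Cap-side area A_cap = π/4 × (56.9 mm)² = 2543 mm^2
Rod-side annular area A_ann = π/4 × (56.9² − 42.3²) = 1138 mm^2
For equal Q, v ∝ 1/A, so v_ret/v_ext = A_cap/A_ann.

v_ret/v_ext ≈ 2.24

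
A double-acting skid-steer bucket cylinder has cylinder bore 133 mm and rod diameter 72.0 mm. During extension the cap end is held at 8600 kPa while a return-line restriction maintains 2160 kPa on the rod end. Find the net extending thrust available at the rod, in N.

F ≈ 98300 N

Cap-side area A_cap = π/4 × (133 mm)² = 13890 mm^2
Rod-side annular area A_ann = π/4 × (133² − 72.0²) = 9821 mm^2
Net thrust = P_cap·A_cap − P_rod·A_ann = 1.195e5 N − 21210 N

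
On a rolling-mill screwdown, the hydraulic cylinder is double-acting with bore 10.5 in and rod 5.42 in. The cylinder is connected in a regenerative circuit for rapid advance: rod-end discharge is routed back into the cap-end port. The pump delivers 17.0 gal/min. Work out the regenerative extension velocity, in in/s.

In regeneration the rod-end outflow joins the pump flow into the cap end, so the net volume the pump must supply per unit advance equals the rod cross-section area.
Rod cross-section A_rod = π/4 × (5.42 in)² = 23.07 in^2
v = Q_pump / A_rod

v ≈ 2.84 in/s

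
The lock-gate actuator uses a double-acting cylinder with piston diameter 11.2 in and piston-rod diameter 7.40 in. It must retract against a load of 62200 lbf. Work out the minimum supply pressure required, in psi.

Rod-side annular area A_ann = π/4 × (11.2² − 7.40²) = 55.51 in^2
Retraction: pressure acts on the annular area.
P = F / A = 62200 lbf / A

P ≈ 1120 psi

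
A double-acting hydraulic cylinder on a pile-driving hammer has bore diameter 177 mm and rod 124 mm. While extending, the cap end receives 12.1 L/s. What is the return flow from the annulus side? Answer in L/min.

Cap-side area A_cap = π/4 × (177 mm)² = 24610 mm^2
Rod-side annular area A_ann = π/4 × (177² − 124²) = 12530 mm^2
Piston speed v = Q_in/A_cap; rod-end outflow Q_out = v × A_ann = Q_in × A_ann/A_cap.

Q_out ≈ 370 L/min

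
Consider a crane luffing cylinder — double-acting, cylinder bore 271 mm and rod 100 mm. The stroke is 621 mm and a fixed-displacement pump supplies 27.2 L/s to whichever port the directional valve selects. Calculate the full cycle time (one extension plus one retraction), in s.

Cap-side area A_cap = π/4 × (271 mm)² = 57680 mm^2
Rod-side annular area A_ann = π/4 × (271² − 100²) = 49830 mm^2
t_ext = A_cap·L/Q = 1.317 s
t_ret = A_ann·L/Q = 1.138 s
t_cycle = t_ext + t_ret

t ≈ 2.45 s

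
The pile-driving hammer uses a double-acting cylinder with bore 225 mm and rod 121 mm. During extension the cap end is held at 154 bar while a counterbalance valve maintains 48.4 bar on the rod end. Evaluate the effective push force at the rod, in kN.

Cap-side area A_cap = π/4 × (225 mm)² = 39760 mm^2
Rod-side annular area A_ann = π/4 × (225² − 121²) = 28260 mm^2
Net thrust = P_cap·A_cap − P_rod·A_ann = 612.3 kN − 136.8 kN

F ≈ 476 kN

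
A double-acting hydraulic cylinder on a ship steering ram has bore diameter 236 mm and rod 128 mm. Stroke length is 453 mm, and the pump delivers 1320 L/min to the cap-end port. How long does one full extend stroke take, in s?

Cap-side area A_cap = π/4 × (236 mm)² = 43740 mm^2
Swept volume V = A × L; t = V / Q = A·L / Q

t ≈ 0.901 s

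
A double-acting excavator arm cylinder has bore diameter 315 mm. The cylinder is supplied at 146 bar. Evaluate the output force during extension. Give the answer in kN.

F ≈ 1140 kN

Cap-side area A_cap = π/4 × (315 mm)² = 77930 mm^2
F = P × A_cap = 146 bar × A_cap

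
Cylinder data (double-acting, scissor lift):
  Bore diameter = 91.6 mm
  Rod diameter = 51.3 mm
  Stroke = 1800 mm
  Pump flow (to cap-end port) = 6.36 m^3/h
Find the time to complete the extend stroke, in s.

Cap-side area A_cap = π/4 × (91.6 mm)² = 6590 mm^2
Swept volume V = A × L; t = V / Q = A·L / Q

t ≈ 6.71 s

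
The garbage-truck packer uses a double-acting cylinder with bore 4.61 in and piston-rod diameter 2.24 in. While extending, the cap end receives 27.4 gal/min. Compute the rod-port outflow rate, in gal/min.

Q_out ≈ 20.9 gal/min

Cap-side area A_cap = π/4 × (4.61 in)² = 16.69 in^2
Rod-side annular area A_ann = π/4 × (4.61² − 2.24²) = 12.75 in^2
Piston speed v = Q_in/A_cap; rod-end outflow Q_out = v × A_ann = Q_in × A_ann/A_cap.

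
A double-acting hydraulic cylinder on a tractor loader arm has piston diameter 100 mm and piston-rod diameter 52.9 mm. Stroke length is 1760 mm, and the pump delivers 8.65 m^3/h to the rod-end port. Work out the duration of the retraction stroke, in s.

Rod-side annular area A_ann = π/4 × (100² − 52.9²) = 5656 mm^2
Swept volume V = A × L; t = V / Q = A·L / Q

t ≈ 4.14 s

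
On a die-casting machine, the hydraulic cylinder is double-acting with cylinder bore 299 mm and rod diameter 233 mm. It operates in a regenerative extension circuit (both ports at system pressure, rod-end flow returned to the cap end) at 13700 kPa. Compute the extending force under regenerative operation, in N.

F ≈ 5.84e5 N

With equal pressure on both faces, forces on the annular region cancel; the net push is pressure × rod cross-section.
Rod cross-section A_rod = π/4 × (233 mm)² = 42640 mm^2
F = P × A_rod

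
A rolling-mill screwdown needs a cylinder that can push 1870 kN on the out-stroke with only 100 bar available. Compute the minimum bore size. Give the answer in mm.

Extension force acts on the full piston face: F = P × (π/4)D².
D = √(4F / (πP)) = √(4 × 1870 kN / (π × 100 bar))

D ≈ 488 mm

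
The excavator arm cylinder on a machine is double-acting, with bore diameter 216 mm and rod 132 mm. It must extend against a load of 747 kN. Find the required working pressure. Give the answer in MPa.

Cap-side area A_cap = π/4 × (216 mm)² = 36640 mm^2
P = F / A = 747 kN / A

P ≈ 20.4 MPa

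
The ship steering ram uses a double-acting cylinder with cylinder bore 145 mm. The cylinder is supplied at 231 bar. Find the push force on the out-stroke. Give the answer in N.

Cap-side area A_cap = π/4 × (145 mm)² = 16510 mm^2
F = P × A_cap = 231 bar × A_cap

F ≈ 3.81e5 N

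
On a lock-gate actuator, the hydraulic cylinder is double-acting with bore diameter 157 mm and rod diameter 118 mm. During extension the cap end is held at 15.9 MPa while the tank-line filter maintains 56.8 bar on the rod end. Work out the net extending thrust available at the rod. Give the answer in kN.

Cap-side area A_cap = π/4 × (157 mm)² = 19360 mm^2
Rod-side annular area A_ann = π/4 × (157² − 118²) = 8423 mm^2
Net thrust = P_cap·A_cap − P_rod·A_ann = 307.8 kN − 47.84 kN

F ≈ 260 kN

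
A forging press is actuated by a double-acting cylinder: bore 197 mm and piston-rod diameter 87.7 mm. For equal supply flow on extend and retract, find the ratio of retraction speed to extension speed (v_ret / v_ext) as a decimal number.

Cap-side area A_cap = π/4 × (197 mm)² = 30480 mm^2
Rod-side annular area A_ann = π/4 × (197² − 87.7²) = 24440 mm^2
For equal Q, v ∝ 1/A, so v_ret/v_ext = A_cap/A_ann.

v_ret/v_ext ≈ 1.25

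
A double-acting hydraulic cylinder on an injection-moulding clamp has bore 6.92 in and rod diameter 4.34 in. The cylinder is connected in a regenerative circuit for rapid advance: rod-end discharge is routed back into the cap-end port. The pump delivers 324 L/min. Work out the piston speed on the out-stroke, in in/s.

In regeneration the rod-end outflow joins the pump flow into the cap end, so the net volume the pump must supply per unit advance equals the rod cross-section area.
Rod cross-section A_rod = π/4 × (4.34 in)² = 14.79 in^2
v = Q_pump / A_rod

v ≈ 22.3 in/s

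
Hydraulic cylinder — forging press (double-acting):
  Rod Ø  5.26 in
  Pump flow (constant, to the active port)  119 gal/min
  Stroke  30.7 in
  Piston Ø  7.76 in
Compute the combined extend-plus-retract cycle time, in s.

t ≈ 4.88 s

Cap-side area A_cap = π/4 × (7.76 in)² = 47.29 in^2
Rod-side annular area A_ann = π/4 × (7.76² − 5.26²) = 25.56 in^2
t_ext = A_cap·L/Q = 3.169 s
t_ret = A_ann·L/Q = 1.713 s
t_cycle = t_ext + t_ret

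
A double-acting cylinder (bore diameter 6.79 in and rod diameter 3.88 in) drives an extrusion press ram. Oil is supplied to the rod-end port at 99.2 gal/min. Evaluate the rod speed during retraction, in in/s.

v ≈ 15.7 in/s

Rod-side annular area A_ann = π/4 × (6.79² − 3.88²) = 24.39 in^2
Flow into the rod-end port fills the annular volume.
v = Q / A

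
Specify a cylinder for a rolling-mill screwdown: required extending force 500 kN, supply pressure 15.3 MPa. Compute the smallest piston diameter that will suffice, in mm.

D ≈ 204 mm

Extension force acts on the full piston face: F = P × (π/4)D².
D = √(4F / (πP)) = √(4 × 500 kN / (π × 15.3 MPa))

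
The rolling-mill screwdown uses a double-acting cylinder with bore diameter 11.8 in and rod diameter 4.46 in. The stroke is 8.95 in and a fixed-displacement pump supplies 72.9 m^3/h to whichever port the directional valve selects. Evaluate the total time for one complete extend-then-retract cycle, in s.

Cap-side area A_cap = π/4 × (11.8 in)² = 109.4 in^2
Rod-side annular area A_ann = π/4 × (11.8² − 4.46²) = 93.74 in^2
t_ext = A_cap·L/Q = 0.7921 s
t_ret = A_ann·L/Q = 0.6789 s
t_cycle = t_ext + t_ret

t ≈ 1.47 s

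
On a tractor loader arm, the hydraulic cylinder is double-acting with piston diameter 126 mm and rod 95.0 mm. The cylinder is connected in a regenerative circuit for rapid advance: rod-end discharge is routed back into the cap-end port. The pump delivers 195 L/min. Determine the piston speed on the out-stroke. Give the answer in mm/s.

v ≈ 459 mm/s

In regeneration the rod-end outflow joins the pump flow into the cap end, so the net volume the pump must supply per unit advance equals the rod cross-section area.
Rod cross-section A_rod = π/4 × (95.0 mm)² = 7088 mm^2
v = Q_pump / A_rod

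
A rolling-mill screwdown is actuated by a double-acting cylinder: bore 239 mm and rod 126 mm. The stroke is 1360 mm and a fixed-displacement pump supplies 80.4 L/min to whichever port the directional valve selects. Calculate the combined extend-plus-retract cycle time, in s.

t ≈ 78.4 s

Cap-side area A_cap = π/4 × (239 mm)² = 44860 mm^2
Rod-side annular area A_ann = π/4 × (239² − 126²) = 32390 mm^2
t_ext = A_cap·L/Q = 45.53 s
t_ret = A_ann·L/Q = 32.88 s
t_cycle = t_ext + t_ret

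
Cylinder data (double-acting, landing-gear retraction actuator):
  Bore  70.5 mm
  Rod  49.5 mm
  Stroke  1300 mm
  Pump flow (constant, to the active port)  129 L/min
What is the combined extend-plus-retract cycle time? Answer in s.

Cap-side area A_cap = π/4 × (70.5 mm)² = 3904 mm^2
Rod-side annular area A_ann = π/4 × (70.5² − 49.5²) = 1979 mm^2
t_ext = A_cap·L/Q = 2.360 s
t_ret = A_ann·L/Q = 1.197 s
t_cycle = t_ext + t_ret

t ≈ 3.56 s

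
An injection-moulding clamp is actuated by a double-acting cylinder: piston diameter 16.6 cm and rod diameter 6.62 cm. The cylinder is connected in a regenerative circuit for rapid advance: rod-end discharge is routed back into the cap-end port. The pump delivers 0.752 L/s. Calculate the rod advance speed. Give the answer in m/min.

v ≈ 13.1 m/min

In regeneration the rod-end outflow joins the pump flow into the cap end, so the net volume the pump must supply per unit advance equals the rod cross-section area.
Rod cross-section A_rod = π/4 × (6.62 cm)² = 34.42 cm^2
v = Q_pump / A_rod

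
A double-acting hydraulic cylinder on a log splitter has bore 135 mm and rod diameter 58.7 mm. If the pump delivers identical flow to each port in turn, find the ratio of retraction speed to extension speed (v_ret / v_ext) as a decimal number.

v_ret/v_ext ≈ 1.23

Cap-side area A_cap = π/4 × (135 mm)² = 14310 mm^2
Rod-side annular area A_ann = π/4 × (135² − 58.7²) = 11610 mm^2
For equal Q, v ∝ 1/A, so v_ret/v_ext = A_cap/A_ann.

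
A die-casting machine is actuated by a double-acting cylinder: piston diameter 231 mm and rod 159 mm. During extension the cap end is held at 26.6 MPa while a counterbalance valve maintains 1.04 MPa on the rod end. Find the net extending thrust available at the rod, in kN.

F ≈ 1090 kN

Cap-side area A_cap = π/4 × (231 mm)² = 41910 mm^2
Rod-side annular area A_ann = π/4 × (231² − 159²) = 22050 mm^2
Net thrust = P_cap·A_cap − P_rod·A_ann = 1115 kN − 22.94 kN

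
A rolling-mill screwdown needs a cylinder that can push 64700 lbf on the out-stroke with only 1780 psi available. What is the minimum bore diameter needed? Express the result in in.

Extension force acts on the full piston face: F = P × (π/4)D².
D = √(4F / (πP)) = √(4 × 64700 lbf / (π × 1780 psi))

D ≈ 6.80 in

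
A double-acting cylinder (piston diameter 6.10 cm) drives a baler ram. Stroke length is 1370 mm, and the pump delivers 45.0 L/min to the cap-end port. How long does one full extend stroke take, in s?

t ≈ 5.34 s

Cap-side area A_cap = π/4 × (6.10 cm)² = 29.22 cm^2
Swept volume V = A × L; t = V / Q = A·L / Q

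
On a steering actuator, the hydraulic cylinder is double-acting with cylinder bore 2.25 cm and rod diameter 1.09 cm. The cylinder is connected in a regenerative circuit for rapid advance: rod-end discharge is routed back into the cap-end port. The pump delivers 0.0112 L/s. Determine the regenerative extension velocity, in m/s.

v ≈ 0.120 m/s

In regeneration the rod-end outflow joins the pump flow into the cap end, so the net volume the pump must supply per unit advance equals the rod cross-section area.
Rod cross-section A_rod = π/4 × (1.09 cm)² = 0.9331 cm^2
v = Q_pump / A_rod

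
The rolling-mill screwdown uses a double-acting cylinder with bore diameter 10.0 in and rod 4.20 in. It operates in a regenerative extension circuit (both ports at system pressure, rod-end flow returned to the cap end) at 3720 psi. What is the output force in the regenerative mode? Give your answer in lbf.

With equal pressure on both faces, forces on the annular region cancel; the net push is pressure × rod cross-section.
Rod cross-section A_rod = π/4 × (4.20 in)² = 13.85 in^2
F = P × A_rod

F ≈ 51500 lbf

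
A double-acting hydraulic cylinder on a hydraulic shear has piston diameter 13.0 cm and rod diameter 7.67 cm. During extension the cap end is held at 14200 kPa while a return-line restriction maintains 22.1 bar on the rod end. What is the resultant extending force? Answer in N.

Cap-side area A_cap = π/4 × (13.0 cm)² = 132.7 cm^2
Rod-side annular area A_ann = π/4 × (13.0² − 7.67²) = 86.53 cm^2
Net thrust = P_cap·A_cap − P_rod·A_ann = 1.885e5 N − 19120 N

F ≈ 1.69e5 N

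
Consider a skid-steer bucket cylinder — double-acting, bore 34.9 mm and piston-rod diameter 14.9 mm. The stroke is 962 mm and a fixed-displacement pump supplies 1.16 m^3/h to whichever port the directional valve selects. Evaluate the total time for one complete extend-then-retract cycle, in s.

Cap-side area A_cap = π/4 × (34.9 mm)² = 956.6 mm^2
Rod-side annular area A_ann = π/4 × (34.9² − 14.9²) = 782.3 mm^2
t_ext = A_cap·L/Q = 2.856 s
t_ret = A_ann·L/Q = 2.335 s
t_cycle = t_ext + t_ret

t ≈ 5.19 s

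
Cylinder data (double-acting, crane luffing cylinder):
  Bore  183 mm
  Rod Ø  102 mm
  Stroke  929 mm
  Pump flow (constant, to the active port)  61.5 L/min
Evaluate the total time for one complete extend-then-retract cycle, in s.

Cap-side area A_cap = π/4 × (183 mm)² = 26300 mm^2
Rod-side annular area A_ann = π/4 × (183² − 102²) = 18130 mm^2
t_ext = A_cap·L/Q = 23.84 s
t_ret = A_ann·L/Q = 16.43 s
t_cycle = t_ext + t_ret

t ≈ 40.3 s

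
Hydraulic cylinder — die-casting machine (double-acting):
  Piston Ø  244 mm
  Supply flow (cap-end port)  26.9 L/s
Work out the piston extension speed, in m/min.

v ≈ 34.5 m/min

Cap-side area A_cap = π/4 × (244 mm)² = 46760 mm^2
v = Q / A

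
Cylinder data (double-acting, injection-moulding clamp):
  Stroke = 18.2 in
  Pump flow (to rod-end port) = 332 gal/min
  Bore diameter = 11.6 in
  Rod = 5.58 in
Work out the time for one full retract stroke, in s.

t ≈ 1.16 s

Rod-side annular area A_ann = π/4 × (11.6² − 5.58²) = 81.23 in^2
Swept volume V = A × L; t = V / Q = A·L / Q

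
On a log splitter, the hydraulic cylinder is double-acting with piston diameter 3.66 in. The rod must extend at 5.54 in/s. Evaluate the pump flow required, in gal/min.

Cap-side area A_cap = π/4 × (3.66 in)² = 10.52 in^2
Q = A × v

Q ≈ 15.1 gal/min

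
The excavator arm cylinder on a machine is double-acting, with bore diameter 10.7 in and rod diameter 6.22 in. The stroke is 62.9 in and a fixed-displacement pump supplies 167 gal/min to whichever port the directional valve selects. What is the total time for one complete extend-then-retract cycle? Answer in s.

t ≈ 14.6 s

Cap-side area A_cap = π/4 × (10.7 in)² = 89.92 in^2
Rod-side annular area A_ann = π/4 × (10.7² − 6.22²) = 59.53 in^2
t_ext = A_cap·L/Q = 8.797 s
t_ret = A_ann·L/Q = 5.824 s
t_cycle = t_ext + t_ret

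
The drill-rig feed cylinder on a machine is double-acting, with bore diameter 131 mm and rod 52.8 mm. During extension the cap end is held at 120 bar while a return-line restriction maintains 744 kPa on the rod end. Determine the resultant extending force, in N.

Cap-side area A_cap = π/4 × (131 mm)² = 13480 mm^2
Rod-side annular area A_ann = π/4 × (131² − 52.8²) = 11290 mm^2
Net thrust = P_cap·A_cap − P_rod·A_ann = 1.617e5 N − 8399 N

F ≈ 1.53e5 N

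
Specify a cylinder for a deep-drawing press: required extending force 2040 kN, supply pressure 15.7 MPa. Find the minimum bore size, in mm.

Extension force acts on the full piston face: F = P × (π/4)D².
D = √(4F / (πP)) = √(4 × 2040 kN / (π × 15.7 MPa))

D ≈ 407 mm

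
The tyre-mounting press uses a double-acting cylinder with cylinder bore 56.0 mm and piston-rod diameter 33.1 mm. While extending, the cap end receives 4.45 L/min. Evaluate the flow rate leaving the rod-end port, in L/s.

Q_out ≈ 0.0483 L/s

Cap-side area A_cap = π/4 × (56.0 mm)² = 2463 mm^2
Rod-side annular area A_ann = π/4 × (56.0² − 33.1²) = 1603 mm^2
Piston speed v = Q_in/A_cap; rod-end outflow Q_out = v × A_ann = Q_in × A_ann/A_cap.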